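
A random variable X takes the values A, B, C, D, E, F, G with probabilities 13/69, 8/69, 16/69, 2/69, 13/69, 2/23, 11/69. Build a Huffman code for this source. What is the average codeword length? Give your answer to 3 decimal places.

2.696 bits/symbol

Repeatedly combine the two least-probable nodes; the expected code length is the sum of the merged weights.
merge 2/69 + 2/23 → 8/69
merge 8/69 + 8/69 → 16/69
merge 11/69 + 13/69 → 8/23
merge 13/69 + 16/69 → 29/69
merge 16/69 + 8/23 → 40/69
merge 29/69 + 40/69 → 1
L = 8/69 + 16/69 + 8/23 + 29/69 + 40/69 + 1 = 62/23 ≈ 2.696 bits/symbol.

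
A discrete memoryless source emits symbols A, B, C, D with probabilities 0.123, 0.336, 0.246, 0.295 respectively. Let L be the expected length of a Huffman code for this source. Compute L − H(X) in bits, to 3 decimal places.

0.082 bits

Entropy H = −Σ p log₂ p ≈ 1.9178 bits.
Huffman merges: 123/1000+123/500→369/1000; 59/200+42/125→631/1000; 369/1000+631/1000→1. L = 2 ≈ 2.0000.
L − H = 2.0000 − 1.9178 = 0.082 bits.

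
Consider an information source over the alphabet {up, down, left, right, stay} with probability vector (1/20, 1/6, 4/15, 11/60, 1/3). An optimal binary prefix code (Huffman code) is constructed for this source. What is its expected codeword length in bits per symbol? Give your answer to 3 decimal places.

Repeatedly combine the two least-probable nodes; the expected code length is the sum of the merged weights.
merge 1/20 + 1/6 → 13/60
merge 11/60 + 13/60 → 2/5
merge 4/15 + 1/3 → 3/5
merge 2/5 + 3/5 → 1
L = 13/60 + 2/5 + 3/5 + 1 = 133/60 ≈ 2.217 bits/symbol.

2.217 bits/symbol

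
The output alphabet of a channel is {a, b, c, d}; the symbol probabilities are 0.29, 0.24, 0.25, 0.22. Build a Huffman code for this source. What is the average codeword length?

2 bits/symbol

Repeatedly combine the two least-probable nodes; the expected code length is the sum of the merged weights.
merge 11/50 + 6/25 → 23/50
merge 1/4 + 29/100 → 27/50
merge 23/50 + 27/50 → 1
L = 23/50 + 27/50 + 1 = 2 bits/symbol.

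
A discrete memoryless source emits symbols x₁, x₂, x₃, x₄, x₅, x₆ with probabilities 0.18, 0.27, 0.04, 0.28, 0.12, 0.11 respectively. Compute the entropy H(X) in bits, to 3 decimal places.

2.373 bits

H = −Σ pᵢ log₂ pᵢ.
−0.18·log₂(0.18) = 0.4453
−0.27·log₂(0.27) = 0.5100
−0.04·log₂(0.04) = 0.1858
−0.28·log₂(0.28) = 0.5142
−0.12·log₂(0.12) = 0.3671
−0.11·log₂(0.11) = 0.3503
Sum ≈ 2.3727 → 2.373 bits.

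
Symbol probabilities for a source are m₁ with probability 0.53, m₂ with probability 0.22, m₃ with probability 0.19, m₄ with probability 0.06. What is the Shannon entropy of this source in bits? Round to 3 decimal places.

H = −Σ pᵢ log₂ pᵢ.
−0.53·log₂(0.53) = 0.4854
−0.22·log₂(0.22) = 0.4806
−0.19·log₂(0.19) = 0.4552
−0.06·log₂(0.06) = 0.2435
Sum ≈ 1.6648 → 1.665 bits.

1.665 bits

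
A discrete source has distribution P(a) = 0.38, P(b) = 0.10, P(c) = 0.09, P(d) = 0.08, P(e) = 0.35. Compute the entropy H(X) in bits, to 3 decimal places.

1.997 bits

H = −Σ pᵢ log₂ pᵢ.
−0.38·log₂(0.38) = 0.5305
−0.10·log₂(0.10) = 0.3322
−0.09·log₂(0.09) = 0.3127
−0.08·log₂(0.08) = 0.2915
−0.35·log₂(0.35) = 0.5301
Sum ≈ 1.9969 → 1.997 bits.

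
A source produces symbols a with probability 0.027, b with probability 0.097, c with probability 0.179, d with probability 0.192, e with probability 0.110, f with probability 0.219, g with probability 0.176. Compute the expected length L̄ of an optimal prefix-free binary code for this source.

Repeatedly combine the two least-probable nodes; the expected code length is the sum of the merged weights.
merge 27/1000 + 97/1000 → 31/250
merge 11/100 + 31/250 → 117/500
merge 22/125 + 179/1000 → 71/200
merge 24/125 + 219/1000 → 411/1000
merge 117/500 + 71/200 → 589/1000
merge 411/1000 + 589/1000 → 1
L = 31/250 + 117/500 + 71/200 + 411/1000 + 589/1000 + 1 = 2713/1000 = 2.713 bits/symbol.

2.713 bits/symbol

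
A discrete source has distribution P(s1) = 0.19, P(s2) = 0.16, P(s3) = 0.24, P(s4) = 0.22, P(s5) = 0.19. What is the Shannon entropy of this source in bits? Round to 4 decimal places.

2.3082 bits

H = −Σ pᵢ log₂ pᵢ.
−0.19·log₂(0.19) = 0.4552
−0.16·log₂(0.16) = 0.4230
−0.24·log₂(0.24) = 0.4941
−0.22·log₂(0.22) = 0.4806
−0.19·log₂(0.19) = 0.4552
Sum ≈ 2.3082 → 2.3082 bits.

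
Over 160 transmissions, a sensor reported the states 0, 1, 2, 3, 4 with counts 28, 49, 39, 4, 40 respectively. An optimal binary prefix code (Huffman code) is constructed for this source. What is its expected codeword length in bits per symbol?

2.2 bits/symbol

Probabilities are the counts divided by 160.
Repeatedly combine the two least-probable nodes; the expected code length is the sum of the merged weights.
merge 1/40 + 7/40 → 1/5
merge 1/5 + 39/160 → 71/160
merge 1/4 + 49/160 → 89/160
merge 71/160 + 89/160 → 1
L = 1/5 + 71/160 + 89/160 + 1 = 11/5 = 2.2 bits/symbol.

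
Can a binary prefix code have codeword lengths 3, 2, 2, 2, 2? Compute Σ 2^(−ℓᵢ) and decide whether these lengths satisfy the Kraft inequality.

With common denominator 2^3 = 8: Σ 2^(−ℓᵢ) = 1/8 + 2/8 + 2/8 + 2/8 + 2/8 = 9/8 = 1.125.
Kraft's inequality requires Σ ≤ 1; here Σ = 1.125 > 1, so no such prefix code exists.

1.125; no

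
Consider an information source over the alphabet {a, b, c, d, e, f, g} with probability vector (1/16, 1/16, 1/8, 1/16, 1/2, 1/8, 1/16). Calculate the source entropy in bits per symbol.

2.25 bits

Each probability is a power of 1/2, so log₂(1/p) is an integer.
H = Σ p·log₂(1/p) = 1/16·4 + 1/16·4 + 1/8·3 + 1/16·4 + 1/2·1 + 1/8·3 + 1/16·4 = 2.25 bits.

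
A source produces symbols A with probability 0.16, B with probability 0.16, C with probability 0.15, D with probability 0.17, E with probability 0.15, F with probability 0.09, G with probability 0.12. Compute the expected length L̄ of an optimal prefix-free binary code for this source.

2.83 bits/symbol

Repeatedly combine the two least-probable nodes; the expected code length is the sum of the merged weights.
merge 9/100 + 3/25 → 21/100
merge 3/20 + 3/20 → 3/10
merge 4/25 + 4/25 → 8/25
merge 17/100 + 21/100 → 19/50
merge 3/10 + 8/25 → 31/50
merge 19/50 + 31/50 → 1
L = 21/100 + 3/10 + 8/25 + 19/50 + 31/50 + 1 = 283/100 = 2.83 bits/symbol.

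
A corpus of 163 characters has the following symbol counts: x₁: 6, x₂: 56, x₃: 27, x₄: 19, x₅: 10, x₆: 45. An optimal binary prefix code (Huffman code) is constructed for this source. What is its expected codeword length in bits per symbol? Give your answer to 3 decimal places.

2.313 bits/symbol

Probabilities are the counts divided by 163.
Repeatedly combine the two least-probable nodes; the expected code length is the sum of the merged weights.
merge 6/163 + 10/163 → 16/163
merge 16/163 + 19/163 → 35/163
merge 27/163 + 35/163 → 62/163
merge 45/163 + 56/163 → 101/163
merge 62/163 + 101/163 → 1
L = 16/163 + 35/163 + 62/163 + 101/163 + 1 = 377/163 ≈ 2.313 bits/symbol.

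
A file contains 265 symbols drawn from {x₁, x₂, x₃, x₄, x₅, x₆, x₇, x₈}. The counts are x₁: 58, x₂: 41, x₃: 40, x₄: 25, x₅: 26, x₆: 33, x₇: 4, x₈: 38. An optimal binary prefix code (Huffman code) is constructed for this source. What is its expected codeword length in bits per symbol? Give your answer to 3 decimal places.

Probabilities are the counts divided by 265.
Repeatedly combine the two least-probable nodes; the expected code length is the sum of the merged weights.
merge 4/265 + 5/53 → 29/265
merge 26/265 + 29/265 → 11/53
merge 33/265 + 38/265 → 71/265
merge 8/53 + 41/265 → 81/265
merge 11/53 + 58/265 → 113/265
merge 71/265 + 81/265 → 152/265
merge 113/265 + 152/265 → 1
L = 29/265 + 11/53 + 71/265 + 81/265 + 113/265 + 152/265 + 1 = 766/265 ≈ 2.891 bits/symbol.

2.891 bits/symbol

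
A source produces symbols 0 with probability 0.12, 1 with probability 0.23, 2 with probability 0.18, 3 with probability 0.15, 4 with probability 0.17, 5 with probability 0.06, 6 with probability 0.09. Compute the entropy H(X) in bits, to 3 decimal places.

2.701 bits

H = −Σ pᵢ log₂ pᵢ.
−0.12·log₂(0.12) = 0.3671
−0.23·log₂(0.23) = 0.4877
−0.18·log₂(0.18) = 0.4453
−0.15·log₂(0.15) = 0.4105
−0.17·log₂(0.17) = 0.4346
−0.06·log₂(0.06) = 0.2435
−0.09·log₂(0.09) = 0.3127
Sum ≈ 2.7014 → 2.701 bits.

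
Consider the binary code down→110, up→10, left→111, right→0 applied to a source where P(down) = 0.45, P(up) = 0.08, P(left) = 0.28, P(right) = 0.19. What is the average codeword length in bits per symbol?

2.54 bits/symbol

L̄ = Σ pᵢ·ℓᵢ = 0.45·3 + 0.08·2 + 0.28·3 + 0.19·1 = 2.54 bits/symbol.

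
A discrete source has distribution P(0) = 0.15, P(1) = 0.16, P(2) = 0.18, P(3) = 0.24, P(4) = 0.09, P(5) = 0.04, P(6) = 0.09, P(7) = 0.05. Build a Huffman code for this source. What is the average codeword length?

Repeatedly combine the two least-probable nodes; the expected code length is the sum of the merged weights.
merge 1/25 + 1/20 → 9/100
merge 9/100 + 9/100 → 9/50
merge 9/100 + 3/20 → 6/25
merge 4/25 + 9/50 → 17/50
merge 9/50 + 6/25 → 21/50
merge 6/25 + 17/50 → 29/50
merge 21/50 + 29/50 → 1
L = 9/100 + 9/50 + 6/25 + 17/50 + 21/50 + 29/50 + 1 = 57/20 = 2.85 bits/symbol.

2.85 bits/symbol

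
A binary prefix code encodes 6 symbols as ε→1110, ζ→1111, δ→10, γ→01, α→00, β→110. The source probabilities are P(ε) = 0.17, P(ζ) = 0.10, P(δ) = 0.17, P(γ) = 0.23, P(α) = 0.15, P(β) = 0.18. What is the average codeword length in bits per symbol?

2.72 bits/symbol

L̄ = Σ pᵢ·ℓᵢ = 0.17·4 + 0.10·4 + 0.17·2 + 0.23·2 + 0.15·2 + 0.18·3 = 2.72 bits/symbol.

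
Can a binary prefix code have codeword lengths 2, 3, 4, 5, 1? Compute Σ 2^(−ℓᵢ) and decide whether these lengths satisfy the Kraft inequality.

0.96875; yes

With common denominator 2^5 = 32: Σ 2^(−ℓᵢ) = 8/32 + 4/32 + 2/32 + 1/32 + 16/32 = 31/32 = 0.96875.
Kraft's inequality requires Σ ≤ 1; here Σ = 0.96875 ≤ 1, so such a prefix code exists.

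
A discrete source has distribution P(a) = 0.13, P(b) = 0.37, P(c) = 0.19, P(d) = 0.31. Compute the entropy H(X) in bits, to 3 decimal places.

1.892 bits

H = −Σ pᵢ log₂ pᵢ.
−0.13·log₂(0.13) = 0.3826
−0.37·log₂(0.37) = 0.5307
−0.19·log₂(0.19) = 0.4552
−0.31·log₂(0.31) = 0.5238
Sum ≈ 1.8924 → 1.892 bits.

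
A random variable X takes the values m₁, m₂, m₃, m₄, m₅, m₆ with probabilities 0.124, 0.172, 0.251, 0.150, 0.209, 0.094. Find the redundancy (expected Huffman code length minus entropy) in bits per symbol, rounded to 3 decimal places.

0.026 bits

Entropy H = −Σ p log₂ p ≈ 2.5140 bits.
Huffman merges: 47/500+31/250→109/500; 3/20+43/250→161/500; 209/1000+109/500→427/1000; 251/1000+161/500→573/1000; 427/1000+573/1000→1. L = 127/50 ≈ 2.5400.
L − H = 2.5400 − 2.5140 = 0.026 bits.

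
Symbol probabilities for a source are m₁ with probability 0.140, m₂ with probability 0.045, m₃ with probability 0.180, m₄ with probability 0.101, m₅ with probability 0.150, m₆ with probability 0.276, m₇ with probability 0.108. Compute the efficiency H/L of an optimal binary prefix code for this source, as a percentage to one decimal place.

Entropy H = −Σ p log₂ p ≈ 2.6477 bits.
Huffman merges: 9/200+101/1000→73/500; 27/250+7/50→31/125; 73/500+3/20→37/125; 9/50+31/125→107/250; 69/250+37/125→143/250; 107/250+143/250→1. L = 269/100 ≈ 2.6900.
Efficiency = H/L = 2.6477/2.6900 = 98.4%.

98.4%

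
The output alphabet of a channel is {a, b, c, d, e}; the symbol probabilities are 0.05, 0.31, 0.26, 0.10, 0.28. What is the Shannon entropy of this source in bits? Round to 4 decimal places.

H = −Σ pᵢ log₂ pᵢ.
−0.05·log₂(0.05) = 0.2161
−0.31·log₂(0.31) = 0.5238
−0.26·log₂(0.26) = 0.5053
−0.10·log₂(0.10) = 0.3322
−0.28·log₂(0.28) = 0.5142
Sum ≈ 2.0916 → 2.0916 bits.

2.0916 bits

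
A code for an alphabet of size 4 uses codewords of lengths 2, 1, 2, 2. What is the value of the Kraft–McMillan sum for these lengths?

1.25

With common denominator 2^2 = 4: Σ 2^(−ℓᵢ) = 1/4 + 2/4 + 1/4 + 1/4 = 5/4 = 1.25.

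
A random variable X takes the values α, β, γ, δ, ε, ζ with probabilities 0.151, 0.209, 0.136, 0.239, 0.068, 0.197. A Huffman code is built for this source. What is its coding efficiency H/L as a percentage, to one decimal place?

Entropy H = −Σ p log₂ p ≈ 2.4943 bits.
Huffman merges: 17/250+17/125→51/250; 151/1000+197/1000→87/250; 51/250+209/1000→413/1000; 239/1000+87/250→587/1000; 413/1000+587/1000→1. L = 319/125 ≈ 2.5520.
Efficiency = H/L = 2.4943/2.5520 = 97.7%.

97.7%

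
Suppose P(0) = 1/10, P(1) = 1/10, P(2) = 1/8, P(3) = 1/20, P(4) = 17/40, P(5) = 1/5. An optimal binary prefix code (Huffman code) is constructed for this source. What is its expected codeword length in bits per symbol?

2.3 bits/symbol

Repeatedly combine the two least-probable nodes; the expected code length is the sum of the merged weights.
merge 1/20 + 1/10 → 3/20
merge 1/10 + 1/8 → 9/40
merge 3/20 + 1/5 → 7/20
merge 9/40 + 7/20 → 23/40
merge 17/40 + 23/40 → 1
L = 3/20 + 9/40 + 7/20 + 23/40 + 1 = 23/10 = 2.3 bits/symbol.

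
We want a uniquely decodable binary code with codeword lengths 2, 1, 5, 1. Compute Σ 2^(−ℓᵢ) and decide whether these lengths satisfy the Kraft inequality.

With common denominator 2^5 = 32: Σ 2^(−ℓᵢ) = 8/32 + 16/32 + 1/32 + 16/32 = 41/32 = 1.28125.
Kraft's inequality requires Σ ≤ 1; here Σ = 1.28125 > 1, so no such prefix code exists.

1.28125; no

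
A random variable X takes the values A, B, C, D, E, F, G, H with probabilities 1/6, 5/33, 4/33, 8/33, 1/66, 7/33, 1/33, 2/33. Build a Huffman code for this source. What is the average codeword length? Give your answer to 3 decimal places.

2.697 bits/symbol

Repeatedly combine the two least-probable nodes; the expected code length is the sum of the merged weights.
merge 1/66 + 1/33 → 1/22
merge 1/22 + 2/33 → 7/66
merge 7/66 + 4/33 → 5/22
merge 5/33 + 1/6 → 7/22
merge 7/33 + 5/22 → 29/66
merge 8/33 + 7/22 → 37/66
merge 29/66 + 37/66 → 1
L = 1/22 + 7/66 + 5/22 + 7/22 + 29/66 + 37/66 + 1 = 89/33 ≈ 2.697 bits/symbol.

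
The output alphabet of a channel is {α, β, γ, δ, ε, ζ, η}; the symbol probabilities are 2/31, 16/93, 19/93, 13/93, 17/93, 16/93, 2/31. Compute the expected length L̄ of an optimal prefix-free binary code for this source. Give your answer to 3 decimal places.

Repeatedly combine the two least-probable nodes; the expected code length is the sum of the merged weights.
merge 2/31 + 2/31 → 4/31
merge 4/31 + 13/93 → 25/93
merge 16/93 + 16/93 → 32/93
merge 17/93 + 19/93 → 12/31
merge 25/93 + 32/93 → 19/31
merge 12/31 + 19/31 → 1
L = 4/31 + 25/93 + 32/93 + 12/31 + 19/31 + 1 = 85/31 ≈ 2.742 bits/symbol.

2.742 bits/symbol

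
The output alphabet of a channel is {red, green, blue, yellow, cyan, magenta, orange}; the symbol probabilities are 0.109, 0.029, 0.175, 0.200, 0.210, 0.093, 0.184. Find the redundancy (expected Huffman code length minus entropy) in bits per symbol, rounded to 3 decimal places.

0.070 bits

Entropy H = −Σ p log₂ p ≈ 2.6420 bits.
Huffman merges: 29/1000+93/1000→61/500; 109/1000+61/500→231/1000; 7/40+23/125→359/1000; 1/5+21/100→41/100; 231/1000+359/1000→59/100; 41/100+59/100→1. L = 339/125 ≈ 2.7120.
L − H = 2.7120 − 2.6420 = 0.070 bits.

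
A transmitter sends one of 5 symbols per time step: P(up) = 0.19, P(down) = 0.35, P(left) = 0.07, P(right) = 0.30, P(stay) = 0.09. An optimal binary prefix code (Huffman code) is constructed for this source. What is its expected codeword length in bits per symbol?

Repeatedly combine the two least-probable nodes; the expected code length is the sum of the merged weights.
merge 7/100 + 9/100 → 4/25
merge 4/25 + 19/100 → 7/20
merge 3/10 + 7/20 → 13/20
merge 7/20 + 13/20 → 1
L = 4/25 + 7/20 + 13/20 + 1 = 54/25 = 2.16 bits/symbol.

2.16 bits/symbol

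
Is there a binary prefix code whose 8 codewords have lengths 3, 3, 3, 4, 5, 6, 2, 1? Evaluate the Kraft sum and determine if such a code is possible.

1.234375; no

With common denominator 2^6 = 64: Σ 2^(−ℓᵢ) = 8/64 + 8/64 + 8/64 + 4/64 + 2/64 + 1/64 + 16/64 + 32/64 = 79/64 = 1.234375.
Kraft's inequality requires Σ ≤ 1; here Σ = 1.234375 > 1, so no such prefix code exists.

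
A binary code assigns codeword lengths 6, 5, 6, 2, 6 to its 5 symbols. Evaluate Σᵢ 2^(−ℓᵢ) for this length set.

With common denominator 2^6 = 64: Σ 2^(−ℓᵢ) = 1/64 + 2/64 + 1/64 + 16/64 + 1/64 = 21/64 = 0.328125.

0.328125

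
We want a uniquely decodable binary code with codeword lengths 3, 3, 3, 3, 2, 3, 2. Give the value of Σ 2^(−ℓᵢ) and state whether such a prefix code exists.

With common denominator 2^3 = 8: Σ 2^(−ℓᵢ) = 1/8 + 1/8 + 1/8 + 1/8 + 2/8 + 1/8 + 2/8 = 9/8 = 1.125.
Kraft's inequality requires Σ ≤ 1; here Σ = 1.125 > 1, so no such prefix code exists.

1.125; no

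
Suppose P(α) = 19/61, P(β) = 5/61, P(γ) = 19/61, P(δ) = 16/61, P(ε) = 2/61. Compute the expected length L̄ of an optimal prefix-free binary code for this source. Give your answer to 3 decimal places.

Repeatedly combine the two least-probable nodes; the expected code length is the sum of the merged weights.
merge 2/61 + 5/61 → 7/61
merge 7/61 + 16/61 → 23/61
merge 19/61 + 19/61 → 38/61
merge 23/61 + 38/61 → 1
L = 7/61 + 23/61 + 38/61 + 1 = 129/61 ≈ 2.115 bits/symbol.

2.115 bits/symbol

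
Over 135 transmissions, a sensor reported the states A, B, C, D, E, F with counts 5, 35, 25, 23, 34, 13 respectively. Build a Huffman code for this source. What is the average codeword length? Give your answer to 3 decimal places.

2.437 bits/symbol

Probabilities are the counts divided by 135.
Repeatedly combine the two least-probable nodes; the expected code length is the sum of the merged weights.
merge 1/27 + 13/135 → 2/15
merge 2/15 + 23/135 → 41/135
merge 5/27 + 34/135 → 59/135
merge 7/27 + 41/135 → 76/135
merge 59/135 + 76/135 → 1
L = 2/15 + 41/135 + 59/135 + 76/135 + 1 = 329/135 ≈ 2.437 bits/symbol.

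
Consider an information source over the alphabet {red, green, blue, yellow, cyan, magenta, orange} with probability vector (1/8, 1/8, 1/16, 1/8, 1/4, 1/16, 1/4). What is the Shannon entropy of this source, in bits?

Each probability is a power of 1/2, so log₂(1/p) is an integer.
H = Σ p·log₂(1/p) = 1/8·3 + 1/8·3 + 1/16·4 + 1/8·3 + 1/4·2 + 1/16·4 + 1/4·2 = 2.625 bits.

2.625 bits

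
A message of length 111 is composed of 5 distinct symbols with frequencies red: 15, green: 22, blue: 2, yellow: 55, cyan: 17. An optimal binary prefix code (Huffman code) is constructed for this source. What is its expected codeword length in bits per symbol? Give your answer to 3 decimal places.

1.964 bits/symbol

Probabilities are the counts divided by 111.
Repeatedly combine the two least-probable nodes; the expected code length is the sum of the merged weights.
merge 2/111 + 5/37 → 17/111
merge 17/111 + 17/111 → 34/111
merge 22/111 + 34/111 → 56/111
merge 55/111 + 56/111 → 1
L = 17/111 + 34/111 + 56/111 + 1 = 218/111 ≈ 1.964 bits/symbol.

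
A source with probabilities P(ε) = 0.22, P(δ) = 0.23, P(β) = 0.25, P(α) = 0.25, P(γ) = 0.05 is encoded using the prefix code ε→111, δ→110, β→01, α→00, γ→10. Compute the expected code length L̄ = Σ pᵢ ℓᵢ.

L̄ = Σ pᵢ·ℓᵢ = 0.22·3 + 0.23·3 + 0.25·2 + 0.25·2 + 0.05·2 = 2.45 bits/symbol.

2.45 bits/symbol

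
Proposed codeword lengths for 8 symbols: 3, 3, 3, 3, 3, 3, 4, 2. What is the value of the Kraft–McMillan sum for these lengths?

1.0625

With common denominator 2^4 = 16: Σ 2^(−ℓᵢ) = 2/16 + 2/16 + 2/16 + 2/16 + 2/16 + 2/16 + 1/16 + 4/16 = 17/16 = 1.0625.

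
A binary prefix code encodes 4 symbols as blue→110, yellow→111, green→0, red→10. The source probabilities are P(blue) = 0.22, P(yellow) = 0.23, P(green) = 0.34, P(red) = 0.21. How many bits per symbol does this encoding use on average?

2.11 bits/symbol

L̄ = Σ pᵢ·ℓᵢ = 0.22·3 + 0.23·3 + 0.34·1 + 0.21·2 = 2.11 bits/symbol.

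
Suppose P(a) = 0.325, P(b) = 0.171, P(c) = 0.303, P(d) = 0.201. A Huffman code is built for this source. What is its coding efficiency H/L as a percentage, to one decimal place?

Entropy H = −Σ p log₂ p ≈ 1.9499 bits.
Huffman merges: 171/1000+201/1000→93/250; 303/1000+13/40→157/250; 93/250+157/250→1. L = 2 ≈ 2.0000.
Efficiency = H/L = 1.9499/2.0000 = 97.5%.

97.5%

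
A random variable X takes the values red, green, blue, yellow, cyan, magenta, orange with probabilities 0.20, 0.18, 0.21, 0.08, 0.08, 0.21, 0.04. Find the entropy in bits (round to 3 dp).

2.624 bits

H = −Σ pᵢ log₂ pᵢ.
−0.20·log₂(0.20) = 0.4644
−0.18·log₂(0.18) = 0.4453
−0.21·log₂(0.21) = 0.4728
−0.08·log₂(0.08) = 0.2915
−0.08·log₂(0.08) = 0.2915
−0.21·log₂(0.21) = 0.4728
−0.04·log₂(0.04) = 0.1858
Sum ≈ 2.6241 → 2.624 bits.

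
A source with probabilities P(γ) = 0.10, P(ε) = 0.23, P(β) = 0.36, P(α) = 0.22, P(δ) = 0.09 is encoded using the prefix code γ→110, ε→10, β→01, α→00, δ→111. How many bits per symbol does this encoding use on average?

2.19 bits/symbol

L̄ = Σ pᵢ·ℓᵢ = 0.10·3 + 0.23·2 + 0.36·2 + 0.22·2 + 0.09·3 = 2.19 bits/symbol.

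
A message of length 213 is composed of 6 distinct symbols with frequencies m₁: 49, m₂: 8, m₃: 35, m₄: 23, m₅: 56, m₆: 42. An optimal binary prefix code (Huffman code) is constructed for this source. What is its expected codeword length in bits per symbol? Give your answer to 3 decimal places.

2.455 bits/symbol

Probabilities are the counts divided by 213.
Repeatedly combine the two least-probable nodes; the expected code length is the sum of the merged weights.
merge 8/213 + 23/213 → 31/213
merge 31/213 + 35/213 → 22/71
merge 14/71 + 49/213 → 91/213
merge 56/213 + 22/71 → 122/213
merge 91/213 + 122/213 → 1
L = 31/213 + 22/71 + 91/213 + 122/213 + 1 = 523/213 ≈ 2.455 bits/symbol.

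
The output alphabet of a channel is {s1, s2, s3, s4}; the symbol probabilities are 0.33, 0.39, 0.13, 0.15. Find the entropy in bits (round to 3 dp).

1.851 bits

H = −Σ pᵢ log₂ pᵢ.
−0.33·log₂(0.33) = 0.5278
−0.39·log₂(0.39) = 0.5298
−0.13·log₂(0.13) = 0.3826
−0.15·log₂(0.15) = 0.4105
Sum ≈ 1.8508 → 1.851 bits.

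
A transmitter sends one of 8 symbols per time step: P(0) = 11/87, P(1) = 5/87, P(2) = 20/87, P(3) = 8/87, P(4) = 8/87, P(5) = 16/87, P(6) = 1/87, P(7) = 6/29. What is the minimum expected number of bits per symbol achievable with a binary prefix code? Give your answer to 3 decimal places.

2.793 bits/symbol

Repeatedly combine the two least-probable nodes; the expected code length is the sum of the merged weights.
merge 1/87 + 5/87 → 2/29
merge 2/29 + 8/87 → 14/87
merge 8/87 + 11/87 → 19/87
merge 14/87 + 16/87 → 10/29
merge 6/29 + 19/87 → 37/87
merge 20/87 + 10/29 → 50/87
merge 37/87 + 50/87 → 1
L = 2/29 + 14/87 + 19/87 + 10/29 + 37/87 + 50/87 + 1 = 81/29 ≈ 2.793 bits/symbol.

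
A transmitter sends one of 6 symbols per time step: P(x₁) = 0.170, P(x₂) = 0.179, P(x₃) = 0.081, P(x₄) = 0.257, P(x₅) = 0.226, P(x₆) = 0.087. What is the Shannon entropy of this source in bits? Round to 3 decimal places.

2.468 bits

H = −Σ pᵢ log₂ pᵢ.
−0.170·log₂(0.170) = 0.4346
−0.179·log₂(0.179) = 0.4443
−0.081·log₂(0.081) = 0.2937
−0.257·log₂(0.257) = 0.5038
−0.226·log₂(0.226) = 0.4849
−0.087·log₂(0.087) = 0.3065
Sum ≈ 2.4677 → 2.468 bits.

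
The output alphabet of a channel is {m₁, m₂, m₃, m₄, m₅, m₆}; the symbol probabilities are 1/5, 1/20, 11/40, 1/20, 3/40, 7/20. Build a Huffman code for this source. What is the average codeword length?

Repeatedly combine the two least-probable nodes; the expected code length is the sum of the merged weights.
merge 1/20 + 1/20 → 1/10
merge 3/40 + 1/10 → 7/40
merge 7/40 + 1/5 → 3/8
merge 11/40 + 7/20 → 5/8
merge 3/8 + 5/8 → 1
L = 1/10 + 7/40 + 3/8 + 5/8 + 1 = 91/40 = 2.275 bits/symbol.

2.275 bits/symbol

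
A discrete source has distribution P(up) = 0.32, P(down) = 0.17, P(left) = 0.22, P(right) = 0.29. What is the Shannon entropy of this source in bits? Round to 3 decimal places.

1.959 bits

H = −Σ pᵢ log₂ pᵢ.
−0.32·log₂(0.32) = 0.5260
−0.17·log₂(0.17) = 0.4346
−0.22·log₂(0.22) = 0.4806
−0.29·log₂(0.29) = 0.5179
Sum ≈ 1.9591 → 1.959 bits.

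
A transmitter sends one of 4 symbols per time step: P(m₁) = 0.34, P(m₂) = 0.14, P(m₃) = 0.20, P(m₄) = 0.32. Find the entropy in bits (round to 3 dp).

H = −Σ pᵢ log₂ pᵢ.
−0.34·log₂(0.34) = 0.5292
−0.14·log₂(0.14) = 0.3971
−0.20·log₂(0.20) = 0.4644
−0.32·log₂(0.32) = 0.5260
Sum ≈ 1.9167 → 1.917 bits.

1.917 bits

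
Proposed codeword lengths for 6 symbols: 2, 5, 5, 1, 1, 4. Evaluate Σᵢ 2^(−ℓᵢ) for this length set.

With common denominator 2^5 = 32: Σ 2^(−ℓᵢ) = 8/32 + 1/32 + 1/32 + 16/32 + 16/32 + 2/32 = 44/32 = 1.375.

1.375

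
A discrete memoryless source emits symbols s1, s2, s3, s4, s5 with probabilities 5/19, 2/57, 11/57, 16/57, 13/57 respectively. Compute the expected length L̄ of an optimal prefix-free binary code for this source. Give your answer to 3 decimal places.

Repeatedly combine the two least-probable nodes; the expected code length is the sum of the merged weights.
merge 2/57 + 11/57 → 13/57
merge 13/57 + 13/57 → 26/57
merge 5/19 + 16/57 → 31/57
merge 26/57 + 31/57 → 1
L = 13/57 + 26/57 + 31/57 + 1 = 127/57 ≈ 2.228 bits/symbol.

2.228 bits/symbol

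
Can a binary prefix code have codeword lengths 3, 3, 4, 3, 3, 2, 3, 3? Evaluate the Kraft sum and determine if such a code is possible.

1.0625; no

With common denominator 2^4 = 16: Σ 2^(−ℓᵢ) = 2/16 + 2/16 + 1/16 + 2/16 + 2/16 + 4/16 + 2/16 + 2/16 = 17/16 = 1.0625.
Kraft's inequality requires Σ ≤ 1; here Σ = 1.0625 > 1, so no such prefix code exists.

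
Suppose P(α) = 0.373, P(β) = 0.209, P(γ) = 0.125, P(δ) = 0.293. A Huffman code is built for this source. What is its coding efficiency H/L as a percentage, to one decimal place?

Entropy H = −Σ p log₂ p ≈ 1.8966 bits.
Huffman merges: 1/8+209/1000→167/500; 293/1000+167/500→627/1000; 373/1000+627/1000→1. L = 1961/1000 ≈ 1.9610.
Efficiency = H/L = 1.8966/1.9610 = 96.7%.

96.7%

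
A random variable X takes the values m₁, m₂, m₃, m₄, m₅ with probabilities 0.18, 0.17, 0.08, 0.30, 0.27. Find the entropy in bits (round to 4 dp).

2.2025 bits

H = −Σ pᵢ log₂ pᵢ.
−0.18·log₂(0.18) = 0.4453
−0.17·log₂(0.17) = 0.4346
−0.08·log₂(0.08) = 0.2915
−0.30·log₂(0.30) = 0.5211
−0.27·log₂(0.27) = 0.5100
Sum ≈ 2.2025 → 2.2025 bits.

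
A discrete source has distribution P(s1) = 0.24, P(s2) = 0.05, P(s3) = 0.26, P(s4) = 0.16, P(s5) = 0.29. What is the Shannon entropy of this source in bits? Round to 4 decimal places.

H = −Σ pᵢ log₂ pᵢ.
−0.24·log₂(0.24) = 0.4941
−0.05·log₂(0.05) = 0.2161
−0.26·log₂(0.26) = 0.5053
−0.16·log₂(0.16) = 0.4230
−0.29·log₂(0.29) = 0.5179
Sum ≈ 2.1564 → 2.1564 bits.

2.1564 bits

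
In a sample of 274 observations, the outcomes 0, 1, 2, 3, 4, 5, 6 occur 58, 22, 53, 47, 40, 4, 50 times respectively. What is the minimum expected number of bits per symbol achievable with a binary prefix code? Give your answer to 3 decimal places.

2.690 bits/symbol

Probabilities are the counts divided by 274.
Repeatedly combine the two least-probable nodes; the expected code length is the sum of the merged weights.
merge 2/137 + 11/137 → 13/137
merge 13/137 + 20/137 → 33/137
merge 47/274 + 25/137 → 97/274
merge 53/274 + 29/137 → 111/274
merge 33/137 + 97/274 → 163/274
merge 111/274 + 163/274 → 1
L = 13/137 + 33/137 + 97/274 + 111/274 + 163/274 + 1 = 737/274 ≈ 2.690 bits/symbol.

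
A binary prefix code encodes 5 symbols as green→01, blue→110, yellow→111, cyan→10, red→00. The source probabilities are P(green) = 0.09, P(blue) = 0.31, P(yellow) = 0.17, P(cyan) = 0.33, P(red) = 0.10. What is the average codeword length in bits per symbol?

2.48 bits/symbol

L̄ = Σ pᵢ·ℓᵢ = 0.09·2 + 0.31·3 + 0.17·3 + 0.33·2 + 0.10·2 = 2.48 bits/symbol.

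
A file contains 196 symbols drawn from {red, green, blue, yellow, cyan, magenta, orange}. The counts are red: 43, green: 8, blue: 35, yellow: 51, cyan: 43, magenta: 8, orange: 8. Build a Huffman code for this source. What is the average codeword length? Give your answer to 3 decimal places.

2.505 bits/symbol

Probabilities are the counts divided by 196.
Repeatedly combine the two least-probable nodes; the expected code length is the sum of the merged weights.
merge 2/49 + 2/49 → 4/49
merge 2/49 + 4/49 → 6/49
merge 6/49 + 5/28 → 59/196
merge 43/196 + 43/196 → 43/98
merge 51/196 + 59/196 → 55/98
merge 43/98 + 55/98 → 1
L = 4/49 + 6/49 + 59/196 + 43/98 + 55/98 + 1 = 491/196 ≈ 2.505 bits/symbol.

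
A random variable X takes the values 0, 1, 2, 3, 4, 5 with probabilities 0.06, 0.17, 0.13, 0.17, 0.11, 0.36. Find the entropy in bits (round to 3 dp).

2.376 bits

H = −Σ pᵢ log₂ pᵢ.
−0.06·log₂(0.06) = 0.2435
−0.17·log₂(0.17) = 0.4346
−0.13·log₂(0.13) = 0.3826
−0.17·log₂(0.17) = 0.4346
−0.11·log₂(0.11) = 0.3503
−0.36·log₂(0.36) = 0.5306
Sum ≈ 2.3763 → 2.376 bits.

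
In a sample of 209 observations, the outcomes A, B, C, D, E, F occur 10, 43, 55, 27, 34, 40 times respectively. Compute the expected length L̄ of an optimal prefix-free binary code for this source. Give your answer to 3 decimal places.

2.517 bits/symbol

Probabilities are the counts divided by 209.
Repeatedly combine the two least-probable nodes; the expected code length is the sum of the merged weights.
merge 10/209 + 27/209 → 37/209
merge 34/209 + 37/209 → 71/209
merge 40/209 + 43/209 → 83/209
merge 5/19 + 71/209 → 126/209
merge 83/209 + 126/209 → 1
L = 37/209 + 71/209 + 83/209 + 126/209 + 1 = 526/209 ≈ 2.517 bits/symbol.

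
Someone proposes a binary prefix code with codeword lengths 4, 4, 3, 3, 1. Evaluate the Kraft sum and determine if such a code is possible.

0.875; yes

With common denominator 2^4 = 16: Σ 2^(−ℓᵢ) = 1/16 + 1/16 + 2/16 + 2/16 + 8/16 = 14/16 = 0.875.
Kraft's inequality requires Σ ≤ 1; here Σ = 0.875 ≤ 1, so such a prefix code exists.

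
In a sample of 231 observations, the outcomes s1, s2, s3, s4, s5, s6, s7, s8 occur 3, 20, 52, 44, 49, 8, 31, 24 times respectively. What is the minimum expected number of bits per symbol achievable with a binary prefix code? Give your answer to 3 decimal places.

Probabilities are the counts divided by 231.
Repeatedly combine the two least-probable nodes; the expected code length is the sum of the merged weights.
merge 1/77 + 8/231 → 1/21
merge 1/21 + 20/231 → 31/231
merge 8/77 + 31/231 → 5/21
merge 31/231 + 4/21 → 25/77
merge 7/33 + 52/231 → 101/231
merge 5/21 + 25/77 → 130/231
merge 101/231 + 130/231 → 1
L = 1/21 + 31/231 + 5/21 + 25/77 + 101/231 + 130/231 + 1 = 634/231 ≈ 2.745 bits/symbol.

2.745 bits/symbol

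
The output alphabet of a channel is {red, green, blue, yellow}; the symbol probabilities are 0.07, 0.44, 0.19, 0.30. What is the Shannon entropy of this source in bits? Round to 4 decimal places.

1.7660 bits

H = −Σ pᵢ log₂ pᵢ.
−0.07·log₂(0.07) = 0.2686
−0.44·log₂(0.44) = 0.5211
−0.19·log₂(0.19) = 0.4552
−0.30·log₂(0.30) = 0.5211
Sum ≈ 1.7660 → 1.7660 bits.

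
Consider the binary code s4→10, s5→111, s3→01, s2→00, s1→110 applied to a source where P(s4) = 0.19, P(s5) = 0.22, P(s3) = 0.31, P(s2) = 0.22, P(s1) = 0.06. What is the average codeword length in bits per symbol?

2.28 bits/symbol

L̄ = Σ pᵢ·ℓᵢ = 0.19·2 + 0.22·3 + 0.31·2 + 0.22·2 + 0.06·3 = 2.28 bits/symbol.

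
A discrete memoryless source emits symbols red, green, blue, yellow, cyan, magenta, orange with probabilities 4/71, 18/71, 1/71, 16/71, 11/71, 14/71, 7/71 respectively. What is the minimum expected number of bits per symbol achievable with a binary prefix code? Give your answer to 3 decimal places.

Repeatedly combine the two least-probable nodes; the expected code length is the sum of the merged weights.
merge 1/71 + 4/71 → 5/71
merge 5/71 + 7/71 → 12/71
merge 11/71 + 12/71 → 23/71
merge 14/71 + 16/71 → 30/71
merge 18/71 + 23/71 → 41/71
merge 30/71 + 41/71 → 1
L = 5/71 + 12/71 + 23/71 + 30/71 + 41/71 + 1 = 182/71 ≈ 2.563 bits/symbol.

2.563 bits/symbol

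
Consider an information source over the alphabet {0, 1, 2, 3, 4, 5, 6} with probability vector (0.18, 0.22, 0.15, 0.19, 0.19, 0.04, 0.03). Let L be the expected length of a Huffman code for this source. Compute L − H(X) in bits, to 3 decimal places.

Entropy H = −Σ p log₂ p ≈ 2.5844 bits.
Huffman merges: 3/100+1/25→7/100; 7/100+3/20→11/50; 9/50+19/100→37/100; 19/100+11/50→41/100; 11/50+37/100→59/100; 41/100+59/100→1. L = 133/50 ≈ 2.6600.
L − H = 2.6600 − 2.5844 = 0.076 bits.

0.076 bits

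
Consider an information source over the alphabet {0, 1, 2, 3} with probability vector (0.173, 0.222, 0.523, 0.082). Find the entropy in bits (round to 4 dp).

1.7049 bits

H = −Σ pᵢ log₂ pᵢ.
−0.173·log₂(0.173) = 0.4379
−0.222·log₂(0.222) = 0.4820
−0.523·log₂(0.523) = 0.4891
−0.082·log₂(0.082) = 0.2959
Sum ≈ 1.7049 → 1.7049 bits.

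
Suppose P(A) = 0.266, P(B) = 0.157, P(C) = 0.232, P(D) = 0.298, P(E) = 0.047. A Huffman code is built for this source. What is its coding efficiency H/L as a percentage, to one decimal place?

97.3%

Entropy H = −Σ p log₂ p ≈ 2.1444 bits.
Huffman merges: 47/1000+157/1000→51/250; 51/250+29/125→109/250; 133/500+149/500→141/250; 109/250+141/250→1. L = 551/250 ≈ 2.2040.
Efficiency = H/L = 2.1444/2.2040 = 97.3%.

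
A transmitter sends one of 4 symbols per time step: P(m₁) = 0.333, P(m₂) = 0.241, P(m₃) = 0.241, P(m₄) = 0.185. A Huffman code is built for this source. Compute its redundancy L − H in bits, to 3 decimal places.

0.032 bits

Entropy H = −Σ p log₂ p ≈ 1.9681 bits.
Huffman merges: 37/200+241/1000→213/500; 241/1000+333/1000→287/500; 213/500+287/500→1. L = 2 ≈ 2.0000.
L − H = 2.0000 − 1.9681 = 0.032 bits.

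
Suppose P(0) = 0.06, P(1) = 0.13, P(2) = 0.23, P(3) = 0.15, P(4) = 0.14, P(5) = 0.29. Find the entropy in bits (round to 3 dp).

2.439 bits

H = −Σ pᵢ log₂ pᵢ.
−0.06·log₂(0.06) = 0.2435
−0.13·log₂(0.13) = 0.3826
−0.23·log₂(0.23) = 0.4877
−0.15·log₂(0.15) = 0.4105
−0.14·log₂(0.14) = 0.3971
−0.29·log₂(0.29) = 0.5179
Sum ≈ 2.4394 → 2.439 bits.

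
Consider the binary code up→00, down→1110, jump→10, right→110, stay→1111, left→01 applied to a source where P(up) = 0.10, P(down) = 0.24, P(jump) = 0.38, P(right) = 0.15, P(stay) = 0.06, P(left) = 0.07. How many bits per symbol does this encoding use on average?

L̄ = Σ pᵢ·ℓᵢ = 0.10·2 + 0.24·4 + 0.38·2 + 0.15·3 + 0.06·4 + 0.07·2 = 2.75 bits/symbol.

2.75 bits/symbol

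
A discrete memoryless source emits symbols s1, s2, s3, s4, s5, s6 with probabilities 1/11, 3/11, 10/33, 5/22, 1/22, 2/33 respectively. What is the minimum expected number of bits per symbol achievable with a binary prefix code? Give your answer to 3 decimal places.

2.303 bits/symbol

Repeatedly combine the two least-probable nodes; the expected code length is the sum of the merged weights.
merge 1/22 + 2/33 → 7/66
merge 1/11 + 7/66 → 13/66
merge 13/66 + 5/22 → 14/33
merge 3/11 + 10/33 → 19/33
merge 14/33 + 19/33 → 1
L = 7/66 + 13/66 + 14/33 + 19/33 + 1 = 76/33 ≈ 2.303 bits/symbol.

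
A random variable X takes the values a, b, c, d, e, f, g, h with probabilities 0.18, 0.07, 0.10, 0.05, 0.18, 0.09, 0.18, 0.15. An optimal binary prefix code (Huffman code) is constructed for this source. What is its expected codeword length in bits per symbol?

2.94 bits/symbol

Repeatedly combine the two least-probable nodes; the expected code length is the sum of the merged weights.
merge 1/20 + 7/100 → 3/25
merge 9/100 + 1/10 → 19/100
merge 3/25 + 3/20 → 27/100
merge 9/50 + 9/50 → 9/25
merge 9/50 + 19/100 → 37/100
merge 27/100 + 9/25 → 63/100
merge 37/100 + 63/100 → 1
L = 3/25 + 19/100 + 27/100 + 9/25 + 37/100 + 63/100 + 1 = 147/50 = 2.94 bits/symbol.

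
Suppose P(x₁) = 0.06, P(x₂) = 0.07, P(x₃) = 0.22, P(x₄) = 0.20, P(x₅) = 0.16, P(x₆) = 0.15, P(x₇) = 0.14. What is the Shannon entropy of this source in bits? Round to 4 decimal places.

H = −Σ pᵢ log₂ pᵢ.
−0.06·log₂(0.06) = 0.2435
−0.07·log₂(0.07) = 0.2686
−0.22·log₂(0.22) = 0.4806
−0.20·log₂(0.20) = 0.4644
−0.16·log₂(0.16) = 0.4230
−0.15·log₂(0.15) = 0.4105
−0.14·log₂(0.14) = 0.3971
Sum ≈ 2.6877 → 2.6877 bits.

2.6877 bits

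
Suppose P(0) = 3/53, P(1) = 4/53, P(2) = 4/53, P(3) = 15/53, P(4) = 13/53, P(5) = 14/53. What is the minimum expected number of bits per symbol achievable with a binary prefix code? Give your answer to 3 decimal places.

2.340 bits/symbol

Repeatedly combine the two least-probable nodes; the expected code length is the sum of the merged weights.
merge 3/53 + 4/53 → 7/53
merge 4/53 + 7/53 → 11/53
merge 11/53 + 13/53 → 24/53
merge 14/53 + 15/53 → 29/53
merge 24/53 + 29/53 → 1
L = 7/53 + 11/53 + 24/53 + 29/53 + 1 = 124/53 ≈ 2.340 bits/symbol.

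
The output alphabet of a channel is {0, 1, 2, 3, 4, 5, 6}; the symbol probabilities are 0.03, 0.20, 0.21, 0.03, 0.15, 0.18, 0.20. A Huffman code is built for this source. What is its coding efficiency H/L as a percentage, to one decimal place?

Entropy H = −Σ p log₂ p ≈ 2.5610 bits.
Huffman merges: 3/100+3/100→3/50; 3/50+3/20→21/100; 9/50+1/5→19/50; 1/5+21/100→41/100; 21/100+19/50→59/100; 41/100+59/100→1. L = 53/20 ≈ 2.6500.
Efficiency = H/L = 2.5610/2.6500 = 96.6%.

96.6%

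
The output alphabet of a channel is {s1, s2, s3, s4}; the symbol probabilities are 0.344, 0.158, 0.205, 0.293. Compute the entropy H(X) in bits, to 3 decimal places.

1.938 bits

H = −Σ pᵢ log₂ pᵢ.
−0.344·log₂(0.344) = 0.5296
−0.158·log₂(0.158) = 0.4206
−0.205·log₂(0.205) = 0.4687
−0.293·log₂(0.293) = 0.5189
Sum ≈ 1.9378 → 1.938 bits.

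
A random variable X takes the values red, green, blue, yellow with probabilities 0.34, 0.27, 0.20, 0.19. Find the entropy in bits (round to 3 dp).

H = −Σ pᵢ log₂ pᵢ.
−0.34·log₂(0.34) = 0.5292
−0.27·log₂(0.27) = 0.5100
−0.20·log₂(0.20) = 0.4644
−0.19·log₂(0.19) = 0.4552
Sum ≈ 1.9588 → 1.959 bits.

1.959 bits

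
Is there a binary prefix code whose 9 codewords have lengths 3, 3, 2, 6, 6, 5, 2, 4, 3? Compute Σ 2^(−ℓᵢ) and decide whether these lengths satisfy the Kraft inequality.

1; yes

With common denominator 2^6 = 64: Σ 2^(−ℓᵢ) = 8/64 + 8/64 + 16/64 + 1/64 + 1/64 + 2/64 + 16/64 + 4/64 + 8/64 = 64/64 = 1.
Kraft's inequality requires Σ ≤ 1; here Σ = 1 ≤ 1, so such a prefix code exists.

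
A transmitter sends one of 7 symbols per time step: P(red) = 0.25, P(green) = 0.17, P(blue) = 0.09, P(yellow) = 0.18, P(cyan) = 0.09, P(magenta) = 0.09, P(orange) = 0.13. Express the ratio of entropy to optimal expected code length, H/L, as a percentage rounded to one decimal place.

Entropy H = −Σ p log₂ p ≈ 2.7005 bits.
Huffman merges: 9/100+9/100→9/50; 9/100+13/100→11/50; 17/100+9/50→7/20; 9/50+11/50→2/5; 1/4+7/20→3/5; 2/5+3/5→1. L = 11/4 ≈ 2.7500.
Efficiency = H/L = 2.7005/2.7500 = 98.2%.

98.2%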